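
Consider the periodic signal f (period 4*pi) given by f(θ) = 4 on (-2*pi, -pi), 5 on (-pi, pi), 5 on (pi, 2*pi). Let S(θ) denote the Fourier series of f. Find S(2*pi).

9/2

θ = 2*pi differs from θ = -2*pi by 1 full period(s), and the series is 4*pi-periodic.
At θ = -2*pi the one-sided limits are f(-2*pi^-) = 5 and f(-2*pi^+) = 4.
By Dirichlet's theorem the series converges to their average, [(5) + (4)]/2 = 9/2.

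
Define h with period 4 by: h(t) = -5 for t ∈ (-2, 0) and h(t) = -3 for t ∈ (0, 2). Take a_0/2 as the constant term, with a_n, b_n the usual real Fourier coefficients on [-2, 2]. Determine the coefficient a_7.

0

a_7 = 1/2 ∫_{-2}^{2} h(t) cos(7*pi*t/2) dt.
Split the integral at the breakpoints.
Directly, an antiderivative of (-5) cos(7*pi*t/2) is -10*sin(7*pi*t/2)/(7*pi); evaluating from -2 to 0: ∫_{-2}^{0} (-5) cos(7*pi*t/2) dt = (0) - (0) = 0.
Directly, an antiderivative of (-3) cos(7*pi*t/2) is -6*sin(7*pi*t/2)/(7*pi); evaluating from 0 to 2: ∫_{0}^{2} (-3) cos(7*pi*t/2) dt = (0) - (0) = 0.
Summing the pieces and multiplying by (1/2) gives a_7 = 0.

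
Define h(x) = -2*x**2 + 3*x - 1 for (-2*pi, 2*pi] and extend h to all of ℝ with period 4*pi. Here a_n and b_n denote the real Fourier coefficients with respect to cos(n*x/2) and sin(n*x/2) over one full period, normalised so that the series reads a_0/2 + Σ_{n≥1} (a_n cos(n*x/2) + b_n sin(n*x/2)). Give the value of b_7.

12/7

b_7 = (1/(2*pi)) ∫_{-2*pi}^{2*pi} h(x) sin(7*x/2) dx.
Integrating by parts twice (tabular method), an antiderivative of (-2*x**2 + 3*x - 1) sin(7*x/2) is 4*x**2*cos(7*x/2)/7 - 16*x*sin(7*x/2)/49 - 6*x*cos(7*x/2)/7 + 12*sin(7*x/2)/49 + 66*cos(7*x/2)/343; evaluating from -2*pi to 2*pi: ∫_{-2*pi}^{2*pi} (-2*x**2 + 3*x - 1) sin(7*x/2) dx = (-16*pi**2/7 - 66/343 + 12*pi/7) - (-16*pi**2/7 - 12*pi/7 - 66/343) = 24*pi/7.
Hence b_7 = (1/(2*pi))·(24*pi/7) = 12/7.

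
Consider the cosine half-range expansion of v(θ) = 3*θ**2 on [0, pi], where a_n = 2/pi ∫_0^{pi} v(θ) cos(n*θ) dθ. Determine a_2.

a_2 = 2/pi ∫_0^{pi} (3*θ**2) cos(2*θ) dθ.
Integrating by parts twice (tabular method), an antiderivative of (3*θ**2) cos(2*θ) is 3*θ**2*sin(2*θ)/2 + 3*θ*cos(2*θ)/2 - 3*sin(2*θ)/4; evaluating from 0 to pi: ∫_{0}^{pi} (3*θ**2) cos(2*θ) dθ = (3*pi/2) - (0) = 3*pi/2.
Hence a_2 = (2/pi)·(3*pi/2) = 3.

3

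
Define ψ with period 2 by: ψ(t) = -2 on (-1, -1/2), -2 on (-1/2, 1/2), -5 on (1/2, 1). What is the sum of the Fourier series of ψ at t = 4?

-2

t = 4 differs from t = 0 by 2 full period(s), and the series is 2-periodic.
ψ is continuous at t = 0 with value -2, so the series converges to -2 there.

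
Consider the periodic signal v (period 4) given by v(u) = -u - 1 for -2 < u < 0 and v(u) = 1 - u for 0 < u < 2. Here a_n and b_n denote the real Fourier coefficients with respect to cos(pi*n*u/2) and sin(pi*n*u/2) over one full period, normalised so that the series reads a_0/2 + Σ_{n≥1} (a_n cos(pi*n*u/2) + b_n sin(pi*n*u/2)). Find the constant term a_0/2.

a_0 = 1/2 ∫_{-2}^{2} v(u) du = 1/2 · (0) = 0.
So the constant term a_0/2 = 0.

0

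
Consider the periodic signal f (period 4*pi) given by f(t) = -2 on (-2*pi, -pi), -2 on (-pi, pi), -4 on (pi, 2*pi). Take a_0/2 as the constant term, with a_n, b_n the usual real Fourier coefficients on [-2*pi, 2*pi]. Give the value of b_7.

b_7 = (1/(2*pi)) ∫_{-2*pi}^{2*pi} f(t) sin(7*t/2) dt.
Split the integral at the breakpoints.
Directly, an antiderivative of (-2) sin(7*t/2) is 4*cos(7*t/2)/7; evaluating from -2*pi to -pi: ∫_{-2*pi}^{-pi} (-2) sin(7*t/2) dt = (0) - (-4/7) = 4/7.
Directly, an antiderivative of (-2) sin(7*t/2) is 4*cos(7*t/2)/7; evaluating from -pi to pi: ∫_{-pi}^{pi} (-2) sin(7*t/2) dt = (0) - (0) = 0.
Directly, an antiderivative of (-4) sin(7*t/2) is 8*cos(7*t/2)/7; evaluating from pi to 2*pi: ∫_{pi}^{2*pi} (-4) sin(7*t/2) dt = (-8/7) - (0) = -8/7.
Summing the pieces and multiplying by (1/(2*pi)) gives b_7 = -2/(7*pi).

-2/(7*pi)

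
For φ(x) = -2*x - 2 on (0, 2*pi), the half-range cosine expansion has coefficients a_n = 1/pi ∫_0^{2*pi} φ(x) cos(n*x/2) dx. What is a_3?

16/(9*pi)

a_3 = 1/pi ∫_0^{2*pi} (-2*x - 2) cos(3*x/2) dx.
Integrating by parts (boundary term plus one more integral), an antiderivative of (-2*x - 2) cos(3*x/2) is -4*x*sin(3*x/2)/3 - 4*sin(3*x/2)/3 - 8*cos(3*x/2)/9; evaluating from 0 to 2*pi: ∫_{0}^{2*pi} (-2*x - 2) cos(3*x/2) dx = (8/9) - (-8/9) = 16/9.
Hence a_3 = (1/pi)·(16/9) = 16/(9*pi).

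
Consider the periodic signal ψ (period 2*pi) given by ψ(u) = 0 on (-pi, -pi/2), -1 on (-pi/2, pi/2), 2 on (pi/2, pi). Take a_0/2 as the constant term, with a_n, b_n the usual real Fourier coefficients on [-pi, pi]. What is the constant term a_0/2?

a_0 = 1/pi ∫_{-pi}^{pi} ψ(u) du = 1/pi · (0) = 0.
So the constant term a_0/2 = 0.

0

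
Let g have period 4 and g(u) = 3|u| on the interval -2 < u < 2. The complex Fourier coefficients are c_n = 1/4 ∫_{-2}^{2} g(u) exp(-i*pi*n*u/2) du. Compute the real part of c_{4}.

Since g is real-valued, Re(c_{4}) = 1/4 ∫_{-2}^{2} g(u) cos(2*pi*u) du = a_{4}/2.
g is even and cos(2*pi*u) is even, so the integrand is even: ∫_{-2}^{2} g(u) cos(2*pi*u) du = 2∫_0^{2} g(u) cos(2*pi*u) du.
Integrating by parts (boundary term plus one more integral), an antiderivative of (3*u) cos(2*pi*u) is 3*u*sin(2*pi*u)/(2*pi) + 3*cos(2*pi*u)/(4*pi**2); evaluating from 0 to 2: ∫_{0}^{2} (3*u) cos(2*pi*u) du = (3/(4*pi**2)) - (3/(4*pi**2)) = 0.
So ∫_{-2}^{2} g(u) cos(2*pi*u) du = 0.
Hence Re(c_{4}) = (1/4)·(0) = 0.

0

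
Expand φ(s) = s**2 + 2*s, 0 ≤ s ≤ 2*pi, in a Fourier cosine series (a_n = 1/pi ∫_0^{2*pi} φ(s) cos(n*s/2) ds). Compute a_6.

4/9

a_6 = 1/pi ∫_0^{2*pi} (s**2 + 2*s) cos(3*s) ds.
Integrating by parts twice (tabular method), an antiderivative of (s**2 + 2*s) cos(3*s) is s**2*sin(3*s)/3 + 2*s*sin(3*s)/3 + 2*s*cos(3*s)/9 - 2*sin(3*s)/27 + 2*cos(3*s)/9; evaluating from 0 to 2*pi: ∫_{0}^{2*pi} (s**2 + 2*s) cos(3*s) ds = (2/9 + 4*pi/9) - (2/9) = 4*pi/9.
Hence a_6 = (1/pi)·(4*pi/9) = 4/9.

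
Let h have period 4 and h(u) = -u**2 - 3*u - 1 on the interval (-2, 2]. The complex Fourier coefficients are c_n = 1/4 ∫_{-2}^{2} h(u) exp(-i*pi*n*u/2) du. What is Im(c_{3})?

Since h is real-valued, Im(c_{3}) = -1/4 ∫_{-2}^{2} h(u) sin(3*pi*u/2) du = -b_{3}/2.
Integrating by parts twice (tabular method), an antiderivative of (-u**2 - 3*u - 1) sin(3*pi*u/2) is 2*u**2*cos(3*pi*u/2)/(3*pi) - 8*u*sin(3*pi*u/2)/(9*pi**2) + 2*u*cos(3*pi*u/2)/pi - 4*sin(3*pi*u/2)/(3*pi**2) - 16*cos(3*pi*u/2)/(27*pi**3) + 2*cos(3*pi*u/2)/(3*pi); evaluating from -2 to 2: ∫_{-2}^{2} (-u**2 - 3*u - 1) sin(3*pi*u/2) du = (2*(8 - 99*pi**2)/(27*pi**3)) - (2*(8 + 9*pi**2)/(27*pi**3)) = -8/pi.
Hence Im(c_{3}) = (-1/4)·(-8/pi) = 2/pi.

2/pi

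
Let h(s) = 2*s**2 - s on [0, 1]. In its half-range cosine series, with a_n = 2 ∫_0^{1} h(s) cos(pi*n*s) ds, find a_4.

a_4 = 2 ∫_0^{1} (2*s**2 - s) cos(4*pi*s) ds.
Integrating by parts twice (tabular method), an antiderivative of (2*s**2 - s) cos(4*pi*s) is s**2*sin(4*pi*s)/(2*pi) - s*sin(4*pi*s)/(4*pi) + s*cos(4*pi*s)/(4*pi**2) - sin(4*pi*s)/(16*pi**3) - cos(4*pi*s)/(16*pi**2); evaluating from 0 to 1: ∫_{0}^{1} (2*s**2 - s) cos(4*pi*s) ds = (3/(16*pi**2)) - (-1/(16*pi**2)) = 1/(4*pi**2).
Hence a_4 = 2·(1/(4*pi**2)) = 1/(2*pi**2).

1/(2*pi**2)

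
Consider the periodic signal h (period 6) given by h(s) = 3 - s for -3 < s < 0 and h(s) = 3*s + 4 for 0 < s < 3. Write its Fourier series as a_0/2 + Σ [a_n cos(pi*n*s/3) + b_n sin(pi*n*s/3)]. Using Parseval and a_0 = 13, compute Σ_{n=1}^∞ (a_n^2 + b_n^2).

Parseval: a_0^2/2 + Σ_{n≥1} (a_n^2+b_n^2) = 1/3 ∫_{-3}^{3} h(s)^2 ds = 100.
Subtract a_0^2/2 = 169/2: Σ (a_n^2+b_n^2) = 31/2.

31/2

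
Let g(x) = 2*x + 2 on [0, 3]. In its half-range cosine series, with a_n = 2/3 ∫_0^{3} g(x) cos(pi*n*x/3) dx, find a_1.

a_1 = 2/3 ∫_0^{3} (2*x + 2) cos(pi*x/3) dx.
Integrating by parts (boundary term plus one more integral), an antiderivative of (2*x + 2) cos(pi*x/3) is 6*x*sin(pi*x/3)/pi + 6*sin(pi*x/3)/pi + 18*cos(pi*x/3)/pi**2; evaluating from 0 to 3: ∫_{0}^{3} (2*x + 2) cos(pi*x/3) dx = (-18/pi**2) - (18/pi**2) = -36/pi**2.
Hence a_1 = (2/3)·(-36/pi**2) = -24/pi**2.

-24/pi**2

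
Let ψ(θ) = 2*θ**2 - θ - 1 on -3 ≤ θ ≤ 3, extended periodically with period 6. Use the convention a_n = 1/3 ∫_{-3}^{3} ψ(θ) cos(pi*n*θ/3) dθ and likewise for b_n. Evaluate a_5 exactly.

-72/(25*pi**2)

a_5 = 1/3 ∫_{-3}^{3} ψ(θ) cos(5*pi*θ/3) dθ.
Integrating by parts twice (tabular method), an antiderivative of (2*θ**2 - θ - 1) cos(5*pi*θ/3) is 6*θ**2*sin(5*pi*θ/3)/(5*pi) - 3*θ*sin(5*pi*θ/3)/(5*pi) + 36*θ*cos(5*pi*θ/3)/(25*pi**2) - 3*sin(5*pi*θ/3)/(5*pi) - 108*sin(5*pi*θ/3)/(125*pi**3) - 9*cos(5*pi*θ/3)/(25*pi**2); evaluating from -3 to 3: ∫_{-3}^{3} (2*θ**2 - θ - 1) cos(5*pi*θ/3) dθ = (-99/(25*pi**2)) - (117/(25*pi**2)) = -216/(25*pi**2).
Hence a_5 = (1/3)·(-216/(25*pi**2)) = -72/(25*pi**2).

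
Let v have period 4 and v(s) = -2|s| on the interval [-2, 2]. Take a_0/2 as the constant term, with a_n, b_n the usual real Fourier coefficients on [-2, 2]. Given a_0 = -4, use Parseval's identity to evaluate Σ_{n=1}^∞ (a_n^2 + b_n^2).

8/3

Parseval: a_0^2/2 + Σ_{n≥1} (a_n^2+b_n^2) = 1/2 ∫_{-2}^{2} v(s)^2 ds = 32/3.
Subtract a_0^2/2 = 8: Σ (a_n^2+b_n^2) = 8/3.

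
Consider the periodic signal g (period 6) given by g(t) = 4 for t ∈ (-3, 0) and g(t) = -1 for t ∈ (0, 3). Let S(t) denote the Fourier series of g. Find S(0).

At t = 0 the one-sided limits are g(0^-) = 4 and g(0^+) = -1.
By Dirichlet's theorem the series converges to their average, [(4) + (-1)]/2 = 3/2.

3/2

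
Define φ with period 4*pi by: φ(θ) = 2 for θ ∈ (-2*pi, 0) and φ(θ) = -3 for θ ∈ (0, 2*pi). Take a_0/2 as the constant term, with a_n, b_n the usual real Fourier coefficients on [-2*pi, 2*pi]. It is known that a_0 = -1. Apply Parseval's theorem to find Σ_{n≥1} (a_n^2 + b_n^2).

Parseval: a_0^2/2 + Σ_{n≥1} (a_n^2+b_n^2) = (1/(2*pi)) ∫_{-2*pi}^{2*pi} φ(θ)^2 dθ = 13.
Subtract a_0^2/2 = 1/2: Σ (a_n^2+b_n^2) = 25/2.

25/2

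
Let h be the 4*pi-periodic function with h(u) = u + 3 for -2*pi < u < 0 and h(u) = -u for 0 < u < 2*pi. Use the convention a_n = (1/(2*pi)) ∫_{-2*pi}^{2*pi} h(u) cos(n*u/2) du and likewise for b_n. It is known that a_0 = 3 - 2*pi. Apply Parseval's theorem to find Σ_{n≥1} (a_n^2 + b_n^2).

Parseval: a_0^2/2 + Σ_{n≥1} (a_n^2+b_n^2) = (1/(2*pi)) ∫_{-2*pi}^{2*pi} h(u)^2 du = -6*pi + 9 + 8*pi**2/3.
Subtract a_0^2/2 = (3 - 2*pi)**2/2: Σ (a_n^2+b_n^2) = 9/2 + 2*pi**2/3.

9/2 + 2*pi**2/3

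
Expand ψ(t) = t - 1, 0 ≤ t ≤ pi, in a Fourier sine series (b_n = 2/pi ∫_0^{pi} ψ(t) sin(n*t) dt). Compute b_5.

b_5 = 2/pi ∫_0^{pi} (t - 1) sin(5*t) dt.
Integrating by parts (boundary term plus one more integral), an antiderivative of (t - 1) sin(5*t) is -t*cos(5*t)/5 + sin(5*t)/25 + cos(5*t)/5; evaluating from 0 to pi: ∫_{0}^{pi} (t - 1) sin(5*t) dt = (-1/5 + pi/5) - (1/5) = -2/5 + pi/5.
Hence b_5 = (2/pi)·(-2/5 + pi/5) = 2*(-2 + pi)/(5*pi).

2*(-2 + pi)/(5*pi)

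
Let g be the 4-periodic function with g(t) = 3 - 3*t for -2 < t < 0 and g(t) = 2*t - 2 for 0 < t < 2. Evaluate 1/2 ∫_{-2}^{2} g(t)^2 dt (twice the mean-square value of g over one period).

1/2 ∫_{-2}^{2} g(t)^2 dt = 1/2 · (242/3) = 121/3.

121/3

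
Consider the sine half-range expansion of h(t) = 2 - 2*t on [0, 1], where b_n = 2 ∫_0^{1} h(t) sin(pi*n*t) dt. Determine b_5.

4/(5*pi)

b_5 = 2 ∫_0^{1} (2 - 2*t) sin(5*pi*t) dt.
Integrating by parts (boundary term plus one more integral), an antiderivative of (2 - 2*t) sin(5*pi*t) is 2*t*cos(5*pi*t)/(5*pi) - 2*sin(5*pi*t)/(25*pi**2) - 2*cos(5*pi*t)/(5*pi); evaluating from 0 to 1: ∫_{0}^{1} (2 - 2*t) sin(5*pi*t) dt = (0) - (-2/(5*pi)) = 2/(5*pi).
Hence b_5 = 2·(2/(5*pi)) = 4/(5*pi).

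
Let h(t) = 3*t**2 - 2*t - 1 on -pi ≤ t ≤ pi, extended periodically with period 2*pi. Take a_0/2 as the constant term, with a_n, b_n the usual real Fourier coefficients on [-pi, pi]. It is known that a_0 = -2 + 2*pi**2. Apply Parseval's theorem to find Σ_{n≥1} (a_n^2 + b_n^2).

Parseval: a_0^2/2 + Σ_{n≥1} (a_n^2+b_n^2) = 1/pi ∫_{-pi}^{pi} h(t)^2 dt = -4*pi**2/3 + 2 + 18*pi**4/5.
Subtract a_0^2/2 = 2*(1 - pi**2)**2: Σ (a_n^2+b_n^2) = 8*pi**2*(5 + 3*pi**2)/15.

8*pi**2*(5 + 3*pi**2)/15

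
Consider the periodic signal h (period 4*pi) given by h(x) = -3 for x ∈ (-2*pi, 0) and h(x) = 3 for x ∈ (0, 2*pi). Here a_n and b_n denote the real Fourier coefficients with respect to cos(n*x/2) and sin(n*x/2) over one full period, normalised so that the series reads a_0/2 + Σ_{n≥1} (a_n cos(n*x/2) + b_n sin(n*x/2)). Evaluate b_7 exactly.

b_7 = (1/(2*pi)) ∫_{-2*pi}^{2*pi} h(x) sin(7*x/2) dx.
h is odd and sin(7*x/2) is odd, so the integrand is even and b_7 = 1/pi ∫_0^{2*pi} h(x) sin(7*x/2) dx.
Directly, an antiderivative of (3) sin(7*x/2) is -6*cos(7*x/2)/7; evaluating from 0 to 2*pi: ∫_{0}^{2*pi} (3) sin(7*x/2) dx = (6/7) - (-6/7) = 12/7.
Hence b_7 = (1/pi)·(12/7) = 12/(7*pi).

12/(7*pi)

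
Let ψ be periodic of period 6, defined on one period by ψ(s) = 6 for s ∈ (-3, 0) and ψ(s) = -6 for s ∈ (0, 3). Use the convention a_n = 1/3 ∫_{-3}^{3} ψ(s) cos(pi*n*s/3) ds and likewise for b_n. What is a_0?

a_0 = 1/3 ∫_{-3}^{3} ψ(s) ds = 1/3 · (0) = 0.

0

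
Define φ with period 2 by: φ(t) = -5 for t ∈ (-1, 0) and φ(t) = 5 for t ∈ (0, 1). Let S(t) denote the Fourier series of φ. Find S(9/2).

5

t = 9/2 differs from t = 1/2 by 2 full period(s), and the series is 2-periodic.
φ is continuous at t = 1/2 with value 5, so the series converges to 5 there.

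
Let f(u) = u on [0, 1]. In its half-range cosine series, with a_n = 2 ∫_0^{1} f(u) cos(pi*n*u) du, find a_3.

a_3 = 2 ∫_0^{1} (u) cos(3*pi*u) du.
Integrating by parts (boundary term plus one more integral), an antiderivative of (u) cos(3*pi*u) is u*sin(3*pi*u)/(3*pi) + cos(3*pi*u)/(9*pi**2); evaluating from 0 to 1: ∫_{0}^{1} (u) cos(3*pi*u) du = (-1/(9*pi**2)) - (1/(9*pi**2)) = -2/(9*pi**2).
Hence a_3 = 2·(-2/(9*pi**2)) = -4/(9*pi**2).

-4/(9*pi**2)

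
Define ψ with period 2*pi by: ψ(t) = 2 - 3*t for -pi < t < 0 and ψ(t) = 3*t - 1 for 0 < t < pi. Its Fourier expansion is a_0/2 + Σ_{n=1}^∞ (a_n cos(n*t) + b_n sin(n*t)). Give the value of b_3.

b_3 = 1/pi ∫_{-pi}^{pi} ψ(t) sin(3*t) dt.
Split the integral at the breakpoints.
Integrating by parts (boundary term plus one more integral), an antiderivative of (2 - 3*t) sin(3*t) is t*cos(3*t) - sin(3*t)/3 - 2*cos(3*t)/3; evaluating from -pi to 0: ∫_{-pi}^{0} (2 - 3*t) sin(3*t) dt = (-2/3) - (2/3 + pi) = -pi - 4/3.
Integrating by parts (boundary term plus one more integral), an antiderivative of (3*t - 1) sin(3*t) is -t*cos(3*t) + sin(3*t)/3 + cos(3*t)/3; evaluating from 0 to pi: ∫_{0}^{pi} (3*t - 1) sin(3*t) dt = (-1/3 + pi) - (1/3) = -2/3 + pi.
Summing the pieces and multiplying by (1/pi) gives b_3 = -2/pi.

-2/pi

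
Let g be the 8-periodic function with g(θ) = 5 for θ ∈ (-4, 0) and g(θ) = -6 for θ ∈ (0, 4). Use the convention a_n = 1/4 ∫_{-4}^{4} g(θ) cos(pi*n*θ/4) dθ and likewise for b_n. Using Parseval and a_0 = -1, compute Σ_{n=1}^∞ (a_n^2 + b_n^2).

121/2

Parseval: a_0^2/2 + Σ_{n≥1} (a_n^2+b_n^2) = 1/4 ∫_{-4}^{4} g(θ)^2 dθ = 61.
Subtract a_0^2/2 = 1/2: Σ (a_n^2+b_n^2) = 121/2.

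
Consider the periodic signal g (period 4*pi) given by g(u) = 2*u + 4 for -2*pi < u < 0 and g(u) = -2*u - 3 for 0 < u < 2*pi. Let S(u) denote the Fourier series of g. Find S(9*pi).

u = 9*pi differs from u = pi by 2 full period(s), and the series is 4*pi-periodic.
g is continuous at u = pi with value -2*pi - 3, so the series converges to -2*pi - 3 there.

-2*pi - 3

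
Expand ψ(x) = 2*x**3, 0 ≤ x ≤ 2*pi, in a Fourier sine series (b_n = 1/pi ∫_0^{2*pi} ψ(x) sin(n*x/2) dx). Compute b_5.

-192/125 + 32*pi**2/5

b_5 = 1/pi ∫_0^{2*pi} (2*x**3) sin(5*x/2) dx.
Integrating by parts three times (tabular method), an antiderivative of (2*x**3) sin(5*x/2) is -4*x**3*cos(5*x/2)/5 + 24*x**2*sin(5*x/2)/25 + 96*x*cos(5*x/2)/125 - 192*sin(5*x/2)/625; evaluating from 0 to 2*pi: ∫_{0}^{2*pi} (2*x**3) sin(5*x/2) dx = (32*pi*(-6 + 25*pi**2)/125) - (0) = 32*pi*(-6 + 25*pi**2)/125.
Hence b_5 = (1/pi)·(32*pi*(-6 + 25*pi**2)/125) = -192/125 + 32*pi**2/5.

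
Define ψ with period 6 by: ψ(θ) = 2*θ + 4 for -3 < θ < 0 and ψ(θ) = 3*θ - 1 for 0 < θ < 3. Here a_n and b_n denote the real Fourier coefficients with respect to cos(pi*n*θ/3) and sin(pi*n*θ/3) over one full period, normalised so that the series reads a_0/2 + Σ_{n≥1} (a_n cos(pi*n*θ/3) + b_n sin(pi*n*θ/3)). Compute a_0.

a_0 = 1/3 ∫_{-3}^{3} ψ(θ) dθ = 1/3 · (27/2) = 9/2.

9/2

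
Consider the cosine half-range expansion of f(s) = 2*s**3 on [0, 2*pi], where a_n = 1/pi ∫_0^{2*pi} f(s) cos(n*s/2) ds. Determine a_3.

32*(4 - 9*pi**2)/(27*pi)

a_3 = 1/pi ∫_0^{2*pi} (2*s**3) cos(3*s/2) ds.
Integrating by parts three times (tabular method), an antiderivative of (2*s**3) cos(3*s/2) is 4*s**3*sin(3*s/2)/3 + 8*s**2*cos(3*s/2)/3 - 32*s*sin(3*s/2)/9 - 64*cos(3*s/2)/27; evaluating from 0 to 2*pi: ∫_{0}^{2*pi} (2*s**3) cos(3*s/2) ds = (64/27 - 32*pi**2/3) - (-64/27) = 128/27 - 32*pi**2/3.
Hence a_3 = (1/pi)·(128/27 - 32*pi**2/3) = 32*(4 - 9*pi**2)/(27*pi).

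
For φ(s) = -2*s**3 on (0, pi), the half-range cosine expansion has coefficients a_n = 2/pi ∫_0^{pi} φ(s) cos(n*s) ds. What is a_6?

-pi/3

a_6 = 2/pi ∫_0^{pi} (-2*s**3) cos(6*s) ds.
Integrating by parts three times (tabular method), an antiderivative of (-2*s**3) cos(6*s) is -s**3*sin(6*s)/3 - s**2*cos(6*s)/6 + s*sin(6*s)/18 + cos(6*s)/108; evaluating from 0 to pi: ∫_{0}^{pi} (-2*s**3) cos(6*s) ds = (1/108 - pi**2/6) - (1/108) = -pi**2/6.
Hence a_6 = (2/pi)·(-pi**2/6) = -pi/3.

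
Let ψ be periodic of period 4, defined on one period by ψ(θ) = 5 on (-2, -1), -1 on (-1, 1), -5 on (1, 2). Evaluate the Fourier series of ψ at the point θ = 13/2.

5

θ = 13/2 differs from θ = -3/2 by 2 full period(s), and the series is 4-periodic.
ψ is continuous at θ = -3/2 with value 5, so the series converges to 5 there.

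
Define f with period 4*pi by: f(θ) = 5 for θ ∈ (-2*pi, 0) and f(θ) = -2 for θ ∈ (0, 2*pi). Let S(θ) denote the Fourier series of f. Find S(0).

At θ = 0 the one-sided limits are f(0^-) = 5 and f(0^+) = -2.
By Dirichlet's theorem the series converges to their average, [(5) + (-2)]/2 = 3/2.

3/2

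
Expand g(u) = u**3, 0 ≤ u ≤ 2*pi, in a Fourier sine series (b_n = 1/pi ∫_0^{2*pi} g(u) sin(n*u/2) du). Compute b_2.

b_2 = 1/pi ∫_0^{2*pi} (u**3) sin(u) du.
Integrating by parts three times (tabular method), an antiderivative of (u**3) sin(u) is -u**3*cos(u) + 3*u**2*sin(u) + 6*u*cos(u) - 6*sin(u); evaluating from 0 to 2*pi: ∫_{0}^{2*pi} (u**3) sin(u) du = (-8*pi**3 + 12*pi) - (0) = -8*pi**3 + 12*pi.
Hence b_2 = (1/pi)·(-8*pi**3 + 12*pi) = 12 - 8*pi**2.

12 - 8*pi**2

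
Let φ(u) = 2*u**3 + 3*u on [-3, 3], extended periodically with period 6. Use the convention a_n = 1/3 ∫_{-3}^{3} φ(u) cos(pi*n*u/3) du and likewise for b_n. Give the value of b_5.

b_5 = 1/3 ∫_{-3}^{3} φ(u) sin(5*pi*u/3) du.
φ is odd and sin(5*pi*u/3) is odd, so the integrand is even and b_5 = 2/3 ∫_0^{3} φ(u) sin(5*pi*u/3) du.
Integrating by parts three times (tabular method), an antiderivative of (2*u**3 + 3*u) sin(5*pi*u/3) is -6*u**3*cos(5*pi*u/3)/(5*pi) + 54*u**2*sin(5*pi*u/3)/(25*pi**2) - 9*u*cos(5*pi*u/3)/(5*pi) + 324*u*cos(5*pi*u/3)/(125*pi**3) - 972*sin(5*pi*u/3)/(625*pi**4) + 27*sin(5*pi*u/3)/(25*pi**2); evaluating from 0 to 3: ∫_{0}^{3} (2*u**3 + 3*u) sin(5*pi*u/3) du = (27*(-36 + 175*pi**2)/(125*pi**3)) - (0) = 27*(-36 + 175*pi**2)/(125*pi**3).
Hence b_5 = (2/3)·(27*(-36 + 175*pi**2)/(125*pi**3)) = 18*(-36 + 175*pi**2)/(125*pi**3).

18*(-36 + 175*pi**2)/(125*pi**3)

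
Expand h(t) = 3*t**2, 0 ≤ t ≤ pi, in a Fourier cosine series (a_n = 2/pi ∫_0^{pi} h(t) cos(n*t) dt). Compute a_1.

-12

a_1 = 2/pi ∫_0^{pi} (3*t**2) cos(t) dt.
Integrating by parts twice (tabular method), an antiderivative of (3*t**2) cos(t) is 3*t**2*sin(t) + 6*t*cos(t) - 6*sin(t); evaluating from 0 to pi: ∫_{0}^{pi} (3*t**2) cos(t) dt = (-6*pi) - (0) = -6*pi.
Hence a_1 = (2/pi)·(-6*pi) = -12.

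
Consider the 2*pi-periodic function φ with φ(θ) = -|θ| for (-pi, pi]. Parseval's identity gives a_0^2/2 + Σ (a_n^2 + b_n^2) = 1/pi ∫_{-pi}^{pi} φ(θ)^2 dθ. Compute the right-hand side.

1/pi ∫_{-pi}^{pi} φ(θ)^2 dθ = 1/pi · (2*pi**3/3) = 2*pi**2/3.

2*pi**2/3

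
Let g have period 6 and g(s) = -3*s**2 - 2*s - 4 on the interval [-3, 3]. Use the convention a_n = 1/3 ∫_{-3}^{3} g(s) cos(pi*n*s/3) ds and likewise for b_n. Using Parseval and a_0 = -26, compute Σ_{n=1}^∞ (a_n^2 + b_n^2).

768/5

Parseval: a_0^2/2 + Σ_{n≥1} (a_n^2+b_n^2) = 1/3 ∫_{-3}^{3} g(s)^2 ds = 2458/5.
Subtract a_0^2/2 = 338: Σ (a_n^2+b_n^2) = 768/5.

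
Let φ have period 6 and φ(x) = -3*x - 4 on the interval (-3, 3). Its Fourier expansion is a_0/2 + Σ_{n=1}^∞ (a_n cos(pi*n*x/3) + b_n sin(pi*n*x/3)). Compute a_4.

a_4 = 1/3 ∫_{-3}^{3} φ(x) cos(4*pi*x/3) dx.
Integrating by parts (boundary term plus one more integral), an antiderivative of (-3*x - 4) cos(4*pi*x/3) is -9*x*sin(4*pi*x/3)/(4*pi) - 3*sin(4*pi*x/3)/pi - 27*cos(4*pi*x/3)/(16*pi**2); evaluating from -3 to 3: ∫_{-3}^{3} (-3*x - 4) cos(4*pi*x/3) dx = (-27/(16*pi**2)) - (-27/(16*pi**2)) = 0.
Hence a_4 = (1/3)·(0) = 0.

0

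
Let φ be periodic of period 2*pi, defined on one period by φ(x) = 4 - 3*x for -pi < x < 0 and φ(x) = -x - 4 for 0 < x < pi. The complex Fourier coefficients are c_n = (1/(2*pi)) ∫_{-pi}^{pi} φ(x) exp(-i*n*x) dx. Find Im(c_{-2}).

1

Since φ is real-valued, Im(c_{-2}) = -(1/(2*pi)) ∫_{-pi}^{pi} φ(x) sin(-2*x) dx = b_{2}/2.
Split the integral at the breakpoints.
Integrating by parts (boundary term plus one more integral), an antiderivative of (4 - 3*x) sin(-2*x) is -3*x*cos(2*x)/2 + 3*sin(2*x)/4 + 2*cos(2*x); evaluating from -pi to 0: ∫_{-pi}^{0} (4 - 3*x) sin(-2*x) dx = (2) - (2 + 3*pi/2) = -3*pi/2.
Integrating by parts (boundary term plus one more integral), an antiderivative of (-x - 4) sin(-2*x) is -x*cos(2*x)/2 + sin(2*x)/4 - 2*cos(2*x); evaluating from 0 to pi: ∫_{0}^{pi} (-x - 4) sin(-2*x) dx = (-2 - pi/2) - (-2) = -pi/2.
So ∫_{-pi}^{pi} φ(x) sin(-2*x) dx = -2*pi.
Hence Im(c_{-2}) = (-1/(2*pi))·(-2*pi) = 1.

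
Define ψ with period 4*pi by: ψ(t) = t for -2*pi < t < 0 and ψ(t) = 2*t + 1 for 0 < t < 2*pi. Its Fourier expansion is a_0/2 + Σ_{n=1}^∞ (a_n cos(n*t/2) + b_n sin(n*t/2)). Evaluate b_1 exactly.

b_1 = (1/(2*pi)) ∫_{-2*pi}^{2*pi} ψ(t) sin(t/2) dt.
Split the integral at the breakpoints.
Integrating by parts (boundary term plus one more integral), an antiderivative of (t) sin(t/2) is -2*t*cos(t/2) + 4*sin(t/2); evaluating from -2*pi to 0: ∫_{-2*pi}^{0} (t) sin(t/2) dt = (0) - (-4*pi) = 4*pi.
Integrating by parts (boundary term plus one more integral), an antiderivative of (2*t + 1) sin(t/2) is -4*t*cos(t/2) + 8*sin(t/2) - 2*cos(t/2); evaluating from 0 to 2*pi: ∫_{0}^{2*pi} (2*t + 1) sin(t/2) dt = (2 + 8*pi) - (-2) = 4 + 8*pi.
Summing the pieces and multiplying by (1/(2*pi)) gives b_1 = 2/pi + 6.

2/pi + 6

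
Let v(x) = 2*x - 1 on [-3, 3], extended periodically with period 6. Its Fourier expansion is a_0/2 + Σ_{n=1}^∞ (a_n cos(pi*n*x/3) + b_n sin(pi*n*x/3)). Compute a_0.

-2

a_0 = 1/3 ∫_{-3}^{3} v(x) dx = 1/3 · (-6) = -2.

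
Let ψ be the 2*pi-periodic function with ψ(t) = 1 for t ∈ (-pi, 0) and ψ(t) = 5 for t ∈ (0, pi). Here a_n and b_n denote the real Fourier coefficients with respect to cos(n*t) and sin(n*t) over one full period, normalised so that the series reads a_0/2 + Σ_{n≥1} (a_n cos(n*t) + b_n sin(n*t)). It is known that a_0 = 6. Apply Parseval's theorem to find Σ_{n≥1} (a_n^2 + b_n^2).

8

Parseval: a_0^2/2 + Σ_{n≥1} (a_n^2+b_n^2) = 1/pi ∫_{-pi}^{pi} ψ(t)^2 dt = 26.
Subtract a_0^2/2 = 18: Σ (a_n^2+b_n^2) = 8.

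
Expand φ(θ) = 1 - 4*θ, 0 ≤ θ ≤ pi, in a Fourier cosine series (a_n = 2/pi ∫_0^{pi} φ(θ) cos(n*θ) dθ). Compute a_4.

0

a_4 = 2/pi ∫_0^{pi} (1 - 4*θ) cos(4*θ) dθ.
Integrating by parts (boundary term plus one more integral), an antiderivative of (1 - 4*θ) cos(4*θ) is -θ*sin(4*θ) + sin(4*θ)/4 - cos(4*θ)/4; evaluating from 0 to pi: ∫_{0}^{pi} (1 - 4*θ) cos(4*θ) dθ = (-1/4) - (-1/4) = 0.
Hence a_4 = (2/pi)·(0) = 0.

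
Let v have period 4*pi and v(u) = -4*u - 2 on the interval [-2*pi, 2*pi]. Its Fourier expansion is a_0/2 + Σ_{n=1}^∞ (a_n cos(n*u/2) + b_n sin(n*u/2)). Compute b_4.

b_4 = (1/(2*pi)) ∫_{-2*pi}^{2*pi} v(u) sin(2*u) du.
Integrating by parts (boundary term plus one more integral), an antiderivative of (-4*u - 2) sin(2*u) is 2*u*cos(2*u) - sin(2*u) + cos(2*u); evaluating from -2*pi to 2*pi: ∫_{-2*pi}^{2*pi} (-4*u - 2) sin(2*u) du = (1 + 4*pi) - (1 - 4*pi) = 8*pi.
Hence b_4 = (1/(2*pi))·(8*pi) = 4.

4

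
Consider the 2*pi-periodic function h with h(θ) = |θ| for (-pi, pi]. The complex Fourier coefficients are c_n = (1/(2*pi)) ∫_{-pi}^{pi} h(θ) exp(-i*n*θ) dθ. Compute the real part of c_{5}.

-2/(25*pi)

Since h is real-valued, Re(c_{5}) = (1/(2*pi)) ∫_{-pi}^{pi} h(θ) cos(5*θ) dθ = a_{5}/2.
h is even and cos(5*θ) is even, so the integrand is even: ∫_{-pi}^{pi} h(θ) cos(5*θ) dθ = 2∫_0^{pi} h(θ) cos(5*θ) dθ.
Integrating by parts (boundary term plus one more integral), an antiderivative of (θ) cos(5*θ) is θ*sin(5*θ)/5 + cos(5*θ)/25; evaluating from 0 to pi: ∫_{0}^{pi} (θ) cos(5*θ) dθ = (-1/25) - (1/25) = -2/25.
So ∫_{-pi}^{pi} h(θ) cos(5*θ) dθ = -4/25.
Hence Re(c_{5}) = (1/(2*pi))·(-4/25) = -2/(25*pi).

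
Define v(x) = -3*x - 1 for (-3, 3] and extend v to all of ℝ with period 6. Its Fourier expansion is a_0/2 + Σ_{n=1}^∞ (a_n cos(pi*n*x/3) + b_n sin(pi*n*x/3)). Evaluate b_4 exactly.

9/(2*pi)

b_4 = 1/3 ∫_{-3}^{3} v(x) sin(4*pi*x/3) dx.
Integrating by parts (boundary term plus one more integral), an antiderivative of (-3*x - 1) sin(4*pi*x/3) is 9*x*cos(4*pi*x/3)/(4*pi) - 27*sin(4*pi*x/3)/(16*pi**2) + 3*cos(4*pi*x/3)/(4*pi); evaluating from -3 to 3: ∫_{-3}^{3} (-3*x - 1) sin(4*pi*x/3) dx = (15/(2*pi)) - (-6/pi) = 27/(2*pi).
Hence b_4 = (1/3)·(27/(2*pi)) = 9/(2*pi).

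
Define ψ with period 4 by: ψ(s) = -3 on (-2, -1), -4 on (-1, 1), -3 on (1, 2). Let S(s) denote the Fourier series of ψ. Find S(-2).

-3

ψ is continuous at s = -2 with value -3, so the series converges to -3 there.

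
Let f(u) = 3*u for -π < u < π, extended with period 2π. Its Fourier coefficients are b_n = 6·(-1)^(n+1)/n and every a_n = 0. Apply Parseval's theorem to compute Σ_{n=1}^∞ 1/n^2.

pi**2/6

Parseval: Σ b_n^2 = (1/π) ∫_{-π}^{π} f(u)^2 du = 6*pi**2.
Σ b_n^2 = Σ 36/n^2, so Σ 1/n^2 = (6*pi**2)/36 = pi**2/6.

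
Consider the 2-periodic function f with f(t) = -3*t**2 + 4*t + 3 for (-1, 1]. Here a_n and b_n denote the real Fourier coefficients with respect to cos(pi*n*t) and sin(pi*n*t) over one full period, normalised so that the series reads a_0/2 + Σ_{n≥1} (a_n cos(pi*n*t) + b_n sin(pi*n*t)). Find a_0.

4

a_0 = ∫_{-1}^{1} f(t) dt = 4.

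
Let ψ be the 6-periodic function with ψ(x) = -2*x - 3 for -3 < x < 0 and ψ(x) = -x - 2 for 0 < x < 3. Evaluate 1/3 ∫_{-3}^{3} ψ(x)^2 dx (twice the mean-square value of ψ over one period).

16

1/3 ∫_{-3}^{3} ψ(x)^2 dx = 1/3 · (48) = 16.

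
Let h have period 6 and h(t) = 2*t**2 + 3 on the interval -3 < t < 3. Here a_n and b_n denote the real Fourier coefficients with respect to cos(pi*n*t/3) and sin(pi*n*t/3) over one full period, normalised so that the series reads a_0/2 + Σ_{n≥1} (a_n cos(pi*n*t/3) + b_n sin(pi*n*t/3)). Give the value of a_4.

a_4 = 1/3 ∫_{-3}^{3} h(t) cos(4*pi*t/3) dt.
h is even and cos(4*pi*t/3) is even, so the integrand is even and a_4 = 2/3 ∫_0^{3} h(t) cos(4*pi*t/3) dt.
Integrating by parts twice (tabular method), an antiderivative of (2*t**2 + 3) cos(4*pi*t/3) is 3*t**2*sin(4*pi*t/3)/(2*pi) + 9*t*cos(4*pi*t/3)/(4*pi**2) - 27*sin(4*pi*t/3)/(16*pi**3) + 9*sin(4*pi*t/3)/(4*pi); evaluating from 0 to 3: ∫_{0}^{3} (2*t**2 + 3) cos(4*pi*t/3) dt = (27/(4*pi**2)) - (0) = 27/(4*pi**2).
Hence a_4 = (2/3)·(27/(4*pi**2)) = 9/(2*pi**2).

9/(2*pi**2)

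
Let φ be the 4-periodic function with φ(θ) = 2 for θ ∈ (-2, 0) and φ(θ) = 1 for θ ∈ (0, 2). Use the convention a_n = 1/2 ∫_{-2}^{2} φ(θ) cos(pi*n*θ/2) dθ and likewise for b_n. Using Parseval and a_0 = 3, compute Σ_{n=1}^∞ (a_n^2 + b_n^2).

Parseval: a_0^2/2 + Σ_{n≥1} (a_n^2+b_n^2) = 1/2 ∫_{-2}^{2} φ(θ)^2 dθ = 5.
Subtract a_0^2/2 = 9/2: Σ (a_n^2+b_n^2) = 1/2.

1/2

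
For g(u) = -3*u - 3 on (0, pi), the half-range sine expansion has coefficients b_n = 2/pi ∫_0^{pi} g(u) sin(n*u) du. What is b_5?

6*(-pi - 2)/(5*pi)

b_5 = 2/pi ∫_0^{pi} (-3*u - 3) sin(5*u) du.
Integrating by parts (boundary term plus one more integral), an antiderivative of (-3*u - 3) sin(5*u) is 3*u*cos(5*u)/5 - 3*sin(5*u)/25 + 3*cos(5*u)/5; evaluating from 0 to pi: ∫_{0}^{pi} (-3*u - 3) sin(5*u) du = (-3*pi/5 - 3/5) - (3/5) = -3*pi/5 - 6/5.
Hence b_5 = (2/pi)·(-3*pi/5 - 6/5) = 6*(-pi - 2)/(5*pi).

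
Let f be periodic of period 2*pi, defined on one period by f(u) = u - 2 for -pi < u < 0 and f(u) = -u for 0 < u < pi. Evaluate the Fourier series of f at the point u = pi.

-pi - 1

u = pi differs from u = -pi by 1 full period(s), and the series is 2*pi-periodic.
At u = -pi the one-sided limits are f(-pi^-) = -pi and f(-pi^+) = -pi - 2.
By Dirichlet's theorem the series converges to their average, [(-pi) + (-pi - 2)]/2 = -pi - 1.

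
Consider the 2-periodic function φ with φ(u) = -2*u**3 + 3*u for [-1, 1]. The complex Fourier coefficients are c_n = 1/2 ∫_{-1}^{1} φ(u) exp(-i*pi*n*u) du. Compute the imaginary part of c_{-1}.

(pi**2 + 12)/pi**3

Since φ is real-valued, Im(c_{-1}) = -1/2 ∫_{-1}^{1} φ(u) sin(-pi*u) du = b_{1}/2.
φ is odd and sin(-pi*u) is odd, so the integrand is even: ∫_{-1}^{1} φ(u) sin(-pi*u) du = 2∫_0^{1} φ(u) sin(-pi*u) du.
Integrating by parts three times (tabular method), an antiderivative of (-2*u**3 + 3*u) sin(-pi*u) is -2*u**3*cos(pi*u)/pi + 6*u**2*sin(pi*u)/pi**2 + 12*u*cos(pi*u)/pi**3 + 3*u*cos(pi*u)/pi - 3*sin(pi*u)/pi**2 - 12*sin(pi*u)/pi**4; evaluating from 0 to 1: ∫_{0}^{1} (-2*u**3 + 3*u) sin(-pi*u) du = ((-12 - pi**2)/pi**3) - (0) = (-12 - pi**2)/pi**3.
So ∫_{-1}^{1} φ(u) sin(-pi*u) du = -24/pi**3 - 2/pi.
Hence Im(c_{-1}) = (-1/2)·(-24/pi**3 - 2/pi) = (pi**2 + 12)/pi**3.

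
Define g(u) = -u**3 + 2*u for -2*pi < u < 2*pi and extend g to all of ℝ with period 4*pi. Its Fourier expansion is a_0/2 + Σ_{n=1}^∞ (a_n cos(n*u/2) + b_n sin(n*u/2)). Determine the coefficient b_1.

104 - 16*pi**2

b_1 = (1/(2*pi)) ∫_{-2*pi}^{2*pi} g(u) sin(u/2) du.
g is odd and sin(u/2) is odd, so the integrand is even and b_1 = 1/pi ∫_0^{2*pi} g(u) sin(u/2) du.
Integrating by parts three times (tabular method), an antiderivative of (-u**3 + 2*u) sin(u/2) is 2*u**3*cos(u/2) - 12*u**2*sin(u/2) - 52*u*cos(u/2) + 104*sin(u/2); evaluating from 0 to 2*pi: ∫_{0}^{2*pi} (-u**3 + 2*u) sin(u/2) du = (-16*pi**3 + 104*pi) - (0) = -16*pi**3 + 104*pi.
Hence b_1 = (1/pi)·(-16*pi**3 + 104*pi) = 104 - 16*pi**2.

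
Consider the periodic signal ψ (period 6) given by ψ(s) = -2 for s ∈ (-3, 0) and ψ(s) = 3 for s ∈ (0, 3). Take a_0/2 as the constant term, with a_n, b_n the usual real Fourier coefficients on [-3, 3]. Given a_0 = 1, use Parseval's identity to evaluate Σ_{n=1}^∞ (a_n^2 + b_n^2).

25/2

Parseval: a_0^2/2 + Σ_{n≥1} (a_n^2+b_n^2) = 1/3 ∫_{-3}^{3} ψ(s)^2 ds = 13.
Subtract a_0^2/2 = 1/2: Σ (a_n^2+b_n^2) = 25/2.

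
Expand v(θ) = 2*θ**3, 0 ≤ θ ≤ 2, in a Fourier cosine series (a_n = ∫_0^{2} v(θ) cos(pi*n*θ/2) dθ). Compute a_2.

24/pi**2

a_2 = ∫_0^{2} (2*θ**3) cos(pi*θ) dθ.
Integrating by parts three times (tabular method), an antiderivative of (2*θ**3) cos(pi*θ) is 2*θ**3*sin(pi*θ)/pi + 6*θ**2*cos(pi*θ)/pi**2 - 12*θ*sin(pi*θ)/pi**3 - 12*cos(pi*θ)/pi**4; evaluating from 0 to 2: ∫_{0}^{2} (2*θ**3) cos(pi*θ) dθ = (12*(-1 + 2*pi**2)/pi**4) - (-12/pi**4) = 24/pi**2.
Hence a_2 = 24/pi**2.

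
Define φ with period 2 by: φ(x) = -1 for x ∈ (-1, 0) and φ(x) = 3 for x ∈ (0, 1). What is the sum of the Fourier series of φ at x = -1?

At x = -1 the one-sided limits are φ(-1^-) = 3 and φ(-1^+) = -1.
By Dirichlet's theorem the series converges to their average, [(3) + (-1)]/2 = 1.

1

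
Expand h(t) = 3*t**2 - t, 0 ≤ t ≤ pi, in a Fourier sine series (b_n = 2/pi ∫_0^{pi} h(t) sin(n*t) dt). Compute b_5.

b_5 = 2/pi ∫_0^{pi} (3*t**2 - t) sin(5*t) dt.
Integrating by parts twice (tabular method), an antiderivative of (3*t**2 - t) sin(5*t) is -3*t**2*cos(5*t)/5 + 6*t*sin(5*t)/25 + t*cos(5*t)/5 - sin(5*t)/25 + 6*cos(5*t)/125; evaluating from 0 to pi: ∫_{0}^{pi} (3*t**2 - t) sin(5*t) dt = (-pi/5 - 6/125 + 3*pi**2/5) - (6/125) = -pi/5 - 12/125 + 3*pi**2/5.
Hence b_5 = (2/pi)·(-pi/5 - 12/125 + 3*pi**2/5) = 2*(-25*pi - 12 + 75*pi**2)/(125*pi).

2*(-25*pi - 12 + 75*pi**2)/(125*pi)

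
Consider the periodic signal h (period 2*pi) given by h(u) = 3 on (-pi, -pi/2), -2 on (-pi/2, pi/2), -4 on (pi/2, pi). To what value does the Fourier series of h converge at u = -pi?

At u = -pi the one-sided limits are h(-pi^-) = -4 and h(-pi^+) = 3.
By Dirichlet's theorem the series converges to their average, [(-4) + (3)]/2 = -1/2.

-1/2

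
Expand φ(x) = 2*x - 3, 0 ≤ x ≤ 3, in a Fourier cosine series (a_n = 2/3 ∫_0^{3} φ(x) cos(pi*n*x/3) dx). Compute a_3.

a_3 = 2/3 ∫_0^{3} (2*x - 3) cos(pi*x) dx.
Integrating by parts (boundary term plus one more integral), an antiderivative of (2*x - 3) cos(pi*x) is 2*x*sin(pi*x)/pi - 3*sin(pi*x)/pi + 2*cos(pi*x)/pi**2; evaluating from 0 to 3: ∫_{0}^{3} (2*x - 3) cos(pi*x) dx = (-2/pi**2) - (2/pi**2) = -4/pi**2.
Hence a_3 = (2/3)·(-4/pi**2) = -8/(3*pi**2).

-8/(3*pi**2)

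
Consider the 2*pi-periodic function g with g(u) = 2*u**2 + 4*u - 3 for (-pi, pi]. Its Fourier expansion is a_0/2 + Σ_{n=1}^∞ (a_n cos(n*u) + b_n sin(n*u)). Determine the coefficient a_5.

a_5 = 1/pi ∫_{-pi}^{pi} g(u) cos(5*u) du.
Integrating by parts twice (tabular method), an antiderivative of (2*u**2 + 4*u - 3) cos(5*u) is 2*u**2*sin(5*u)/5 + 4*u*sin(5*u)/5 + 4*u*cos(5*u)/25 - 79*sin(5*u)/125 + 4*cos(5*u)/25; evaluating from -pi to pi: ∫_{-pi}^{pi} (2*u**2 + 4*u - 3) cos(5*u) du = (-4*pi/25 - 4/25) - (-4/25 + 4*pi/25) = -8*pi/25.
Hence a_5 = (1/pi)·(-8*pi/25) = -8/25.

-8/25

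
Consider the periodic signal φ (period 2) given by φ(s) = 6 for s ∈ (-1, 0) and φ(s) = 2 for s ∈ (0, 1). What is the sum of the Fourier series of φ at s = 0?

4

At s = 0 the one-sided limits are φ(0^-) = 6 and φ(0^+) = 2.
By Dirichlet's theorem the series converges to their average, [(6) + (2)]/2 = 4.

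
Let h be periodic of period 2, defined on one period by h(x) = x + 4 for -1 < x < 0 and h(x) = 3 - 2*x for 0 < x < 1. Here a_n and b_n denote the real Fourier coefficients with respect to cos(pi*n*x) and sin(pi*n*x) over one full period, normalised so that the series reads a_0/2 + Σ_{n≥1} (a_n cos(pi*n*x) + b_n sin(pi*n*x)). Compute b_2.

b_2 = ∫_{-1}^{1} h(x) sin(2*pi*x) dx.
Split the integral at the breakpoints.
Integrating by parts (boundary term plus one more integral), an antiderivative of (x + 4) sin(2*pi*x) is -x*cos(2*pi*x)/(2*pi) + sin(2*pi*x)/(4*pi**2) - 2*cos(2*pi*x)/pi; evaluating from -1 to 0: ∫_{-1}^{0} (x + 4) sin(2*pi*x) dx = (-2/pi) - (-3/(2*pi)) = -1/(2*pi).
Integrating by parts (boundary term plus one more integral), an antiderivative of (3 - 2*x) sin(2*pi*x) is x*cos(2*pi*x)/pi - sin(2*pi*x)/(2*pi**2) - 3*cos(2*pi*x)/(2*pi); evaluating from 0 to 1: ∫_{0}^{1} (3 - 2*x) sin(2*pi*x) dx = (-1/(2*pi)) - (-3/(2*pi)) = 1/pi.
Summing the pieces gives b_2 = 1/(2*pi).

1/(2*pi)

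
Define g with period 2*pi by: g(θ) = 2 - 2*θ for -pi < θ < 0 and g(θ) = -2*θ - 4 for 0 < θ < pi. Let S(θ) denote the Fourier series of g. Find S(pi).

-1

At θ = pi the one-sided limits are g(pi^-) = -2*pi - 4 and g(pi^+) = 2 + 2*pi.
By Dirichlet's theorem the series converges to their average, [(-2*pi - 4) + (2 + 2*pi)]/2 = -1.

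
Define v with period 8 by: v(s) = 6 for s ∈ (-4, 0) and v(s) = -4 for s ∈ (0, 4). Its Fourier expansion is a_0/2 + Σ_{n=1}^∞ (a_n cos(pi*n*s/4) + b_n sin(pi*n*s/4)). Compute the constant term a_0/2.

1

a_0 = 1/4 ∫_{-4}^{4} v(s) ds = 1/4 · (8) = 2.
So the constant term a_0/2 = 1.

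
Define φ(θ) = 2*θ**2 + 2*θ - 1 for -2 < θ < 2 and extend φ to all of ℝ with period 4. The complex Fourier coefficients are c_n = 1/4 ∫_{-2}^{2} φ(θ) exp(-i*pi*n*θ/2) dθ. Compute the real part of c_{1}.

Since φ is real-valued, Re(c_{1}) = 1/4 ∫_{-2}^{2} φ(θ) cos(pi*θ/2) dθ = a_{1}/2.
Integrating by parts twice (tabular method), an antiderivative of (2*θ**2 + 2*θ - 1) cos(pi*θ/2) is 4*θ**2*sin(pi*θ/2)/pi + 4*θ*sin(pi*θ/2)/pi + 16*θ*cos(pi*θ/2)/pi**2 - 32*sin(pi*θ/2)/pi**3 - 2*sin(pi*θ/2)/pi + 8*cos(pi*θ/2)/pi**2; evaluating from -2 to 2: ∫_{-2}^{2} (2*θ**2 + 2*θ - 1) cos(pi*θ/2) dθ = (-40/pi**2) - (24/pi**2) = -64/pi**2.
Hence Re(c_{1}) = (1/4)·(-64/pi**2) = -16/pi**2.

-16/pi**2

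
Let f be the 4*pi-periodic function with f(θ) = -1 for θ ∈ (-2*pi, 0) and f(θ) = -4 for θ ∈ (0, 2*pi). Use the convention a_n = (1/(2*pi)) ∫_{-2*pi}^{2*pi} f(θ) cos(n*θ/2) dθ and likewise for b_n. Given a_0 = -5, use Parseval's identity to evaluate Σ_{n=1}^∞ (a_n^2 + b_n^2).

Parseval: a_0^2/2 + Σ_{n≥1} (a_n^2+b_n^2) = (1/(2*pi)) ∫_{-2*pi}^{2*pi} f(θ)^2 dθ = 17.
Subtract a_0^2/2 = 25/2: Σ (a_n^2+b_n^2) = 9/2.

9/2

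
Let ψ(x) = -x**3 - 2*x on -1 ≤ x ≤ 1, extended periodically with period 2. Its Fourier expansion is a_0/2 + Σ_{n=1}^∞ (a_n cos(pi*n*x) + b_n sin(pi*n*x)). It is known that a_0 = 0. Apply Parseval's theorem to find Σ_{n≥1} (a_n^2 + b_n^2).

Parseval: a_0^2/2 + Σ_{n≥1} (a_n^2+b_n^2) = ∫_{-1}^{1} ψ(x)^2 dx = 478/105.
Subtract a_0^2/2 = 0: Σ (a_n^2+b_n^2) = 478/105.

478/105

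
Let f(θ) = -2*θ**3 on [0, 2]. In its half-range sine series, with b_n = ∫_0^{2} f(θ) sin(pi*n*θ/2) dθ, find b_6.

b_6 = ∫_0^{2} (-2*θ**3) sin(3*pi*θ) dθ.
Integrating by parts three times (tabular method), an antiderivative of (-2*θ**3) sin(3*pi*θ) is 2*θ**3*cos(3*pi*θ)/(3*pi) - 2*θ**2*sin(3*pi*θ)/(3*pi**2) - 4*θ*cos(3*pi*θ)/(9*pi**3) + 4*sin(3*pi*θ)/(27*pi**4); evaluating from 0 to 2: ∫_{0}^{2} (-2*θ**3) sin(3*pi*θ) dθ = (8*(-1 + 6*pi**2)/(9*pi**3)) - (0) = 8*(-1 + 6*pi**2)/(9*pi**3).
Hence b_6 = 8*(-1 + 6*pi**2)/(9*pi**3).

8*(-1 + 6*pi**2)/(9*pi**3)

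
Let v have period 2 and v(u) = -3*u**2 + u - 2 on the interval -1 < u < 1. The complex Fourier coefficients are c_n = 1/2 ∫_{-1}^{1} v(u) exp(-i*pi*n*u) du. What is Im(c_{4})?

Since v is real-valued, Im(c_{4}) = -1/2 ∫_{-1}^{1} v(u) sin(4*pi*u) du = -b_{4}/2.
Integrating by parts twice (tabular method), an antiderivative of (-3*u**2 + u - 2) sin(4*pi*u) is 3*u**2*cos(4*pi*u)/(4*pi) - 3*u*sin(4*pi*u)/(8*pi**2) - u*cos(4*pi*u)/(4*pi) + sin(4*pi*u)/(16*pi**2) - 3*cos(4*pi*u)/(32*pi**3) + cos(4*pi*u)/(2*pi); evaluating from -1 to 1: ∫_{-1}^{1} (-3*u**2 + u - 2) sin(4*pi*u) du = ((-3/32 + pi**2)/pi**3) - (3*(-1 + 16*pi**2)/(32*pi**3)) = -1/(2*pi).
Hence Im(c_{4}) = (-1/2)·(-1/(2*pi)) = 1/(4*pi).

1/(4*pi)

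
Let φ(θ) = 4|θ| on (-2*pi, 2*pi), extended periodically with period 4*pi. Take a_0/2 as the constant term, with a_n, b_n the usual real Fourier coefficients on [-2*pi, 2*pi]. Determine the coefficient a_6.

0

a_6 = (1/(2*pi)) ∫_{-2*pi}^{2*pi} φ(θ) cos(3*θ) dθ.
φ is even and cos(3*θ) is even, so the integrand is even and a_6 = 1/pi ∫_0^{2*pi} φ(θ) cos(3*θ) dθ.
Integrating by parts (boundary term plus one more integral), an antiderivative of (4*θ) cos(3*θ) is 4*θ*sin(3*θ)/3 + 4*cos(3*θ)/9; evaluating from 0 to 2*pi: ∫_{0}^{2*pi} (4*θ) cos(3*θ) dθ = (4/9) - (4/9) = 0.
Hence a_6 = (1/pi)·(0) = 0.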